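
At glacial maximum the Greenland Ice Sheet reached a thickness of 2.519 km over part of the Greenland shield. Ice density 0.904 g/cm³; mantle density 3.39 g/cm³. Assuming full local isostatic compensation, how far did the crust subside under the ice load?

0.672 km

Equating mass per unit area of the two columns: the ice load ρ_ice t is balanced by mantle displaced below, ρ_m s.
s = t ρ_ice / ρ_m = 2.519 km × 0.904/3.39 = 0.672 km.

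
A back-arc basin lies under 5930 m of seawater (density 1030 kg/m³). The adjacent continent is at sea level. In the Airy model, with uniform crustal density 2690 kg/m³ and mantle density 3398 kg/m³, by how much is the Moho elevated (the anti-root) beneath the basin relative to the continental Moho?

In Airy isostatic equilibrium: replacing crust with seawater at the top is compensated by replacing crust with mantle at the base: d (ρ_c − ρ_w) = a (ρ_m − ρ_c).
a = d (ρ_c − ρ_w)/(ρ_m − ρ_c) = 5930 m × 1660/708 = 13900 m.

13900 m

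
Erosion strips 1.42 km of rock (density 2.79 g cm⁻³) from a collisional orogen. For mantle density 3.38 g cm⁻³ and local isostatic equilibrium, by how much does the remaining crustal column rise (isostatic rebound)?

1.17 km

Unloading: uplift u = e ρ_c/ρ_m = 1.42 km × 2.79/3.38 = 1.17 km.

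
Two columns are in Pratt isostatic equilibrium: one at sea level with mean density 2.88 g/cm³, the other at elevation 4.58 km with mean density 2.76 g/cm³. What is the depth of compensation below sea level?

ρ_ref D = ρ (D + h) → D (ρ_ref − ρ) = ρ h.
D = ρ h/(ρ_ref − ρ) = 2.76 × 4.58 km/(2.88 − 2.76) = 105 km.

105 km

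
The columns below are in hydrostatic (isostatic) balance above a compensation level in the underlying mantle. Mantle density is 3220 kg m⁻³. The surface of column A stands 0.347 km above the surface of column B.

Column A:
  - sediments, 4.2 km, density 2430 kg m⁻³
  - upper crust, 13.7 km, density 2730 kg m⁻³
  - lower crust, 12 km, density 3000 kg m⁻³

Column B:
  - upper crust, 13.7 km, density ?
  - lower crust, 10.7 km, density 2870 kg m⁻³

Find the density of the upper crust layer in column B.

Take the compensation level at the base of the deeper column (depth z_c below the surface of column A) and equate Σ ρ_i t_i down to z_c; mantle fills any gap and the z_c terms cancel.
Column A: 4.2×2430 + 13.7×2730 + 12×3000 + (z_c − 29.9)×3220
Column B: 0.347×0 + 13.7×ρ + 10.7×2870 + (z_c − 0.347 − 24.4)×3220
The z_c×3220 term appears on both sides and cancels. Collect the known terms of each column as K = Σ(ρt)_known − 3220 × (depth of known layers): K_A = 83607 − 3220×29.9 = −12671; K_B = 30709 − 3220×(0.347 + 24.4) = −48976.34.
Balance: K_A = K_B + 13.7×ρ, so ρ = (K_A − K_B)/13.7 = 36305.3/13.7 = 2650 kg m⁻³.

2650 kg m⁻³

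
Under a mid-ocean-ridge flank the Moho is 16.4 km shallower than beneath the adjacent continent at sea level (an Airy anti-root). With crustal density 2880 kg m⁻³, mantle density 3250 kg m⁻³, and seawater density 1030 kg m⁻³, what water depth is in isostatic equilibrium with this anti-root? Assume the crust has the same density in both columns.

3.28 km

Replacing a thickness d of crust by seawater at the top must be balanced by replacing crust with mantle at the base: d (ρ_c − ρ_w) = a (ρ_m − ρ_c).
d = a (ρ_m − ρ_c)/(ρ_c − ρ_w) = 16.4 km × 370/1850 = 3.28 km.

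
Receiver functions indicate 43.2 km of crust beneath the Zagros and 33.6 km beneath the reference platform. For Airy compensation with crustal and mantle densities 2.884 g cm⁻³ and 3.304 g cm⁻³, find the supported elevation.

1.22 km

Excess crust Δ = 43.2 km − 33.6 km = 9.6 km, split between elevation h and root r with h + r = Δ.
Airy balance ρ_c h = (ρ_m − ρ_c) r gives r = h ρ_c/(ρ_m − ρ_c), so h (1 + ρ_c/(ρ_m − ρ_c)) = Δ, i.e. h = Δ (ρ_m − ρ_c)/ρ_m.
h = 9.6 km × 0.42/3.304 = 1.22 km.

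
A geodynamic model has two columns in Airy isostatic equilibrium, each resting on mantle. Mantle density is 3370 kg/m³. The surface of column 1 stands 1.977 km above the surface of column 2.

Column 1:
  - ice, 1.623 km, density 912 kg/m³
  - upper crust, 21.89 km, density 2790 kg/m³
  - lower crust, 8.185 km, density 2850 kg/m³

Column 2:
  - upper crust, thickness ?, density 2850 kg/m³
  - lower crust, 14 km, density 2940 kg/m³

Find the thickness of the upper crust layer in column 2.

Take the compensation level at the base of the deeper column (depth z_c below the surface of column 1) and equate Σ ρ_i t_i down to z_c; mantle fills any gap and the z_c terms cancel.
Column 1: 1.623×912 + 21.89×2790 + 8.185×2850 + (z_c − 31.698)×3370
Column 2: 1.977×0 + x×2850 + 14×2940 + (z_c − 1.977 − 14 − x)×3370
The z_c×3370 term appears on both sides and cancels. Collect the known terms of each column as K = Σ(ρt)_known − 3370 × (depth of known layers): K_1 = 85880.526 − 3370×31.698 = −20941.734; K_2 = 41160 − 3370×(1.977 + 14) = −12682.49.
Balance: K_1 = K_2 − x×(3370 − 2850), so x = (K_2 − K_1)/(3370 − 2850) = 8259.24/520 = 15.9 km.

15.9 km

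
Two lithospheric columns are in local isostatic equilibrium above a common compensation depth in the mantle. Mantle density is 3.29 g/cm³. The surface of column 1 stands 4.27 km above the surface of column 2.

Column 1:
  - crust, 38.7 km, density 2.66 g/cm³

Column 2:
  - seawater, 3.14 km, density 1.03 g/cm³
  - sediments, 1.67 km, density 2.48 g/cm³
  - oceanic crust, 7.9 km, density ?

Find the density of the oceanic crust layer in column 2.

3.05 g/cm³

Take the compensation level at the base of the deeper column (depth z_c below the surface of column 1) and equate Σ ρ_i t_i down to z_c; mantle fills any gap and the z_c terms cancel.
Column 1: 38.7×2.66 + (z_c − 38.7)×3.29
Column 2: 4.27×0 + 3.14×1.03 + 1.67×2.48 + 7.9×ρ + (z_c − 4.27 − 12.71)×3.29
The z_c×3.29 term appears on both sides and cancels. Collect the known terms of each column as K = Σ(ρt)_known − 3.29 × (depth of known layers): K_1 = 102.942 − 3.29×38.7 = −24.381; K_2 = 7.3758 − 3.29×(4.27 + 12.71) = −48.4884.
Balance: K_1 = K_2 + 7.9×ρ, so ρ = (K_1 − K_2)/7.9 = 24.1074/7.9 = 3.05 g/cm³.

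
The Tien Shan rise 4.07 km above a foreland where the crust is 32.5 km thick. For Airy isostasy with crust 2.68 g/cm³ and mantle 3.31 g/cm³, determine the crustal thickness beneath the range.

Root depth r = h ρ_c / (ρ_m − ρ_c) = 4.07 km × 2.68 / 0.63 = 17.31 km.
Total thickness = T + h + r = 32.5 km + 4.07 km + 17.31 km = 53.9 km.

53.9 km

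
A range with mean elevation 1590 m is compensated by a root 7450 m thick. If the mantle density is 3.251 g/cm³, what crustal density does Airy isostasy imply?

ρ_c h = (ρ_m − ρ_c) r → ρ_c (h + r) = ρ_m r → ρ_c = ρ_m r / (h + r).
ρ_c = 3.251 × 7450 m / (1590 m + 7450 m) = 2.68 g/cm³.

2.68 g/cm³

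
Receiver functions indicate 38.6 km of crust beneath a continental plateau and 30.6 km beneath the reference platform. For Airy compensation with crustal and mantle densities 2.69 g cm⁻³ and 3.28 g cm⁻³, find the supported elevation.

1.44 km

Excess crust Δ = 38.6 km − 30.6 km = 8 km, split between elevation h and root r with h + r = Δ.
Airy balance ρ_c h = (ρ_m − ρ_c) r gives r = h ρ_c/(ρ_m − ρ_c), so h (1 + ρ_c/(ρ_m − ρ_c)) = Δ, i.e. h = Δ (ρ_m − ρ_c)/ρ_m.
h = 8 km × 0.59/3.28 = 1.44 km.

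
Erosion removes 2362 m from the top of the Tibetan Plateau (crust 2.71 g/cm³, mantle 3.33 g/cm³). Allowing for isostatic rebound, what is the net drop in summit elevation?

Rebound u = e ρ_c/ρ_m = 2362 m × 2.71/3.33 = 1922 m.
Net surface drop = e − u = 2362 m − 1922 m = e (ρ_m − ρ_c)/ρ_m = 440 m.

440 m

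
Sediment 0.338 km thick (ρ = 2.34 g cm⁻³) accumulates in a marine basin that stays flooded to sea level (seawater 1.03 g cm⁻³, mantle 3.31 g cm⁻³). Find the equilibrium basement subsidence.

0.194 km

Submarine loading: the sediment displaces seawater, and the subsidence is in turn flooded, so s (ρ_m − ρ_w) = t (ρ_sed − ρ_w).
s = 0.338 km × (2.34 − 1.03) / (3.31 − 1.03) = 0.194 km.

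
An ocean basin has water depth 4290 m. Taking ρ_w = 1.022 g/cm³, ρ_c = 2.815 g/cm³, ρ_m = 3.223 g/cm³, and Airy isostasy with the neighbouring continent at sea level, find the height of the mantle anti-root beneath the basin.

18900 m

For local isostatic compensation: replacing crust with seawater at the top is compensated by replacing crust with mantle at the base: d (ρ_c − ρ_w) = a (ρ_m − ρ_c).
a = d (ρ_c − ρ_w)/(ρ_m − ρ_c) = 4290 m × 1.793/0.408 = 18900 m.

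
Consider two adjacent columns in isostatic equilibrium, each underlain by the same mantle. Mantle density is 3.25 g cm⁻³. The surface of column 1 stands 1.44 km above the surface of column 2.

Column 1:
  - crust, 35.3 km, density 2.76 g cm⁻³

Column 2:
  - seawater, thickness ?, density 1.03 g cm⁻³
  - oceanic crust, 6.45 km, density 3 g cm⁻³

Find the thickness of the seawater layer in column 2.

4.96 km

Take the compensation level at the base of the deeper column (depth z_c below the surface of column 1) and equate Σ ρ_i t_i down to z_c; mantle fills any gap and the z_c terms cancel.
Column 1: 35.3×2.76 + (z_c − 35.3)×3.25
Column 2: 1.44×0 + x×1.03 + 6.45×3 + (z_c − 1.44 − 6.45 − x)×3.25
The z_c×3.25 term appears on both sides and cancels. Collect the known terms of each column as K = Σ(ρt)_known − 3.25 × (depth of known layers): K_1 = 97.428 − 3.25×35.3 = −17.297; K_2 = 19.35 − 3.25×(1.44 + 6.45) = −6.2925.
Balance: K_1 = K_2 − x×(3.25 − 1.03), so x = (K_2 − K_1)/(3.25 − 1.03) = 11.0045/2.22 = 4.96 km.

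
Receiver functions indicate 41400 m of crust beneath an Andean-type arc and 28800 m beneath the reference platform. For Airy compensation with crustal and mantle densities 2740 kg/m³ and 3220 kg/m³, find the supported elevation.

Excess crust Δ = 41400 m − 28800 m = 12600 m, split between elevation h and root r with h + r = Δ.
Airy balance ρ_c h = (ρ_m − ρ_c) r gives r = h ρ_c/(ρ_m − ρ_c), so h (1 + ρ_c/(ρ_m − ρ_c)) = Δ, i.e. h = Δ (ρ_m − ρ_c)/ρ_m.
h = 12600 m × 480/3220 = 1880 m.

1880 m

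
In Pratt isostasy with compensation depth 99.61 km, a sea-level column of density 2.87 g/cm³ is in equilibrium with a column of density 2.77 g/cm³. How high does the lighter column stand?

ρ_ref D = ρ (D + h) → h = D (ρ_ref − ρ)/ρ.
h = 99.61 km × (2.87 − 2.77)/2.77 = 3.6 km.

3.6 km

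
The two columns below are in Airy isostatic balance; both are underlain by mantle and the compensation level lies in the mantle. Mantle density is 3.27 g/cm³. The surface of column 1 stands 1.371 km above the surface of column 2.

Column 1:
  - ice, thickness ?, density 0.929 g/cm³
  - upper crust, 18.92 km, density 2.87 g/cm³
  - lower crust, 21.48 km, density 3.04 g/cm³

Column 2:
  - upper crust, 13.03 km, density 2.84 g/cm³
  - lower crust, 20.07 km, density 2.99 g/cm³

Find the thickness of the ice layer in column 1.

Take the compensation level at the base of the deeper column (depth z_c below the surface of column 1) and equate Σ ρ_i t_i down to z_c; mantle fills any gap and the z_c terms cancel.
Column 1: x×0.929 + 18.92×2.87 + 21.48×3.04 + (z_c − 40.4 − x)×3.27
Column 2: 1.371×0 + 13.03×2.84 + 20.07×2.99 + (z_c − 1.371 − 33.1)×3.27
The z_c×3.27 term appears on both sides and cancels. Collect the known terms of each column as K = Σ(ρt)_known − 3.27 × (depth of known layers): K_1 = 119.5996 − 3.27×40.4 = −12.5084; K_2 = 97.0145 − 3.27×(1.371 + 33.1) = −15.70567.
Balance: K_1 − x×(3.27 − 0.929) = K_2, so x = (K_1 − K_2)/(3.27 − 0.929) = 3.19727/2.341 = 1.37 km.

1.37 km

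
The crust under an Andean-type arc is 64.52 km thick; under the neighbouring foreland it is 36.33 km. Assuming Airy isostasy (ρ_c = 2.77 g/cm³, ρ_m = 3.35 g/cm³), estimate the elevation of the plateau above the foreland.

4.88 km

Excess crust Δ = 64.52 km − 36.33 km = 28.19 km, split between elevation h and root r with h + r = Δ.
Airy balance ρ_c h = (ρ_m − ρ_c) r gives r = h ρ_c/(ρ_m − ρ_c), so h (1 + ρ_c/(ρ_m − ρ_c)) = Δ, i.e. h = Δ (ρ_m − ρ_c)/ρ_m.
h = 28.19 km × 0.58/3.35 = 4.88 km.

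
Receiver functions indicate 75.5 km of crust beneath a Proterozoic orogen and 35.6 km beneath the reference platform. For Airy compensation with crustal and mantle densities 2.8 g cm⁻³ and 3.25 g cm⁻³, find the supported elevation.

Excess crust Δ = 75.5 km − 35.6 km = 39.9 km, split between elevation h and root r with h + r = Δ.
Airy balance ρ_c h = (ρ_m − ρ_c) r gives r = h ρ_c/(ρ_m − ρ_c), so h (1 + ρ_c/(ρ_m − ρ_c)) = Δ, i.e. h = Δ (ρ_m − ρ_c)/ρ_m.
h = 39.9 km × 0.45/3.25 = 5.52 km.

5.52 km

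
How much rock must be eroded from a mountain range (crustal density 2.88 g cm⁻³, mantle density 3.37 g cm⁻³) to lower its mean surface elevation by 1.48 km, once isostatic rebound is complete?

10.2 km

Net drop Δ = e − u = e − e ρ_c/ρ_m = e (ρ_m − ρ_c)/ρ_m.
e = Δ ρ_m/(ρ_m − ρ_c) = 1.48 km × 3.37/0.49 = 10.2 km.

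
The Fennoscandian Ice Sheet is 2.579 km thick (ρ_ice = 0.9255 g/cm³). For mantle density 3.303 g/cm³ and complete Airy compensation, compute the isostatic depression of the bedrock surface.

Equating mass per unit area of the two columns: the ice load ρ_ice t is balanced by mantle displaced below, ρ_m s.
s = t ρ_ice / ρ_m = 2.579 km × 0.9255/3.303 = 0.723 km.

0.723 km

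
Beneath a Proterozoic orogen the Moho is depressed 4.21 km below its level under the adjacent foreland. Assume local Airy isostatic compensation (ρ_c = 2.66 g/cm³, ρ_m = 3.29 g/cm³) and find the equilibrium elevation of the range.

For local isostatic compensation: ρ_c h = (ρ_m − ρ_c) r.
h = r (ρ_m − ρ_c) / ρ_c = 4.21 km × (3.29 − 2.66) / 2.66 = 0.997 km.

0.997 km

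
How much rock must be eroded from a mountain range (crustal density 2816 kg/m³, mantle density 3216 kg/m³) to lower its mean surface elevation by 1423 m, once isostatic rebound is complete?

Net drop Δ = e − u = e − e ρ_c/ρ_m = e (ρ_m − ρ_c)/ρ_m.
e = Δ ρ_m/(ρ_m − ρ_c) = 1423 m × 3216/400 = 11400 m.

11400 m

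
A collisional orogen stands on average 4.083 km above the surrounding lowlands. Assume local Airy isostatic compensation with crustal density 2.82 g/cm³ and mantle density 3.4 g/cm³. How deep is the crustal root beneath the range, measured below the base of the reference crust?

19.9 km

Balancing pressure at the compensation depth: the weight of the topography is balanced by the buoyancy of the root, ρ_c h = (ρ_m − ρ_c) r.
r = h · ρ_c / (ρ_m − ρ_c) = 4.083 km × 2.82 / (3.4 − 2.82) = 19.9 km.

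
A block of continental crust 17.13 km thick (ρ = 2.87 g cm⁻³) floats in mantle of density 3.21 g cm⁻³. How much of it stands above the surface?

1.81 km

Floating equilibrium: submerged depth d = t ρ_obj/ρ_fluid = 17.13 km × 2.87/3.21 = 15.32 km.
Freeboard = t − d = 17.13 km − 15.32 km = 1.81 km.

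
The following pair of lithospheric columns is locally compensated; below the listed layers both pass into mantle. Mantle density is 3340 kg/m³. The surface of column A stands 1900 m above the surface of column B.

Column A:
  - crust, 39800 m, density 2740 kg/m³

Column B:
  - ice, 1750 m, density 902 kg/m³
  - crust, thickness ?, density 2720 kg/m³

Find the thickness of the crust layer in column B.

21400 m

Take the compensation level at the base of the deeper column (depth z_c below the surface of column A) and equate Σ ρ_i t_i down to z_c; mantle fills any gap and the z_c terms cancel.
Column A: 39800×2740 + (z_c − 39800)×3340
Column B: 1900×0 + 1750×902 + x×2720 + (z_c − 1900 − 1750 − x)×3340
The z_c×3340 term appears on both sides and cancels. Collect the known terms of each column as K = Σ(ρt)_known − 3340 × (depth of known layers): K_A = 109052000 − 3340×39800 = −23880000; K_B = 1578500 − 3340×(1900 + 1750) = −10612500.
Balance: K_A = K_B − x×(3340 − 2720), so x = (K_B − K_A)/(3340 − 2720) = 13267500/620 = 21400 m.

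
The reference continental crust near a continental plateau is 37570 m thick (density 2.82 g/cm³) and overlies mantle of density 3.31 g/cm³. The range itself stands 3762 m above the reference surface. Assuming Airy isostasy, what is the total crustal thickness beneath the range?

Root depth r = h ρ_c / (ρ_m − ρ_c) = 3762 m × 2.82 / 0.49 = 21650 m.
Total thickness = T + h + r = 37570 m + 3762 m + 21650 m = 63000 m.

63000 m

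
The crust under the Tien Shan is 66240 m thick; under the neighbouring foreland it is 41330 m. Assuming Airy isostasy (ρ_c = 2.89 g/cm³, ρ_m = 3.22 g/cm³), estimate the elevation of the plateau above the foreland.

2550 m

Excess crust Δ = 66240 m − 41330 m = 24910 m, split between elevation h and root r with h + r = Δ.
Airy balance ρ_c h = (ρ_m − ρ_c) r gives r = h ρ_c/(ρ_m − ρ_c), so h (1 + ρ_c/(ρ_m − ρ_c)) = Δ, i.e. h = Δ (ρ_m − ρ_c)/ρ_m.
h = 24910 m × 0.33/3.22 = 2550 m.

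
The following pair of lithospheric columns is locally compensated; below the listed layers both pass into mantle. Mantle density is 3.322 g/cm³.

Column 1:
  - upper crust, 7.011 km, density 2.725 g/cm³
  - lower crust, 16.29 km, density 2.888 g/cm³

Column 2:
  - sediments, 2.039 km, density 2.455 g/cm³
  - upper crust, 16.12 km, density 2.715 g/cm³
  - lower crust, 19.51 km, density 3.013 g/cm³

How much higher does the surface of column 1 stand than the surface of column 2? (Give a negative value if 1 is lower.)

−1.9 km

For any compensation level in the mantle, the mantle terms cancel and isostasy reduces to e = (Σt_1 − Σt_2) − (Σ(ρt)_1 − Σ(ρt)_2) / ρ_m.
Σt_1 = 23.301 km; Σt_2 = 37.669 km; Σ(ρt)_1 = 66.150495; Σ(ρt)_2 = 107.555175 (in km·g/cm³).
e = (23.301 − 37.669) − (66.150495 − 107.555175) / 3.322 = −1.9 km.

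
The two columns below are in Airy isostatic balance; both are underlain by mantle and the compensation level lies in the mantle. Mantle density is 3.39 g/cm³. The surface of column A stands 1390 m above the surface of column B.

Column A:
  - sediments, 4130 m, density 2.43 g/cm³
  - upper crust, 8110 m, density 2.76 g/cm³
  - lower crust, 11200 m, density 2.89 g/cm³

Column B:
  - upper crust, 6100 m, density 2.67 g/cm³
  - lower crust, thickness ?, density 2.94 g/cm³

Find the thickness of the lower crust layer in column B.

Take the compensation level at the base of the deeper column (depth z_c below the surface of column A) and equate Σ ρ_i t_i down to z_c; mantle fills any gap and the z_c terms cancel.
Column A: 4130×2.43 + 8110×2.76 + 11200×2.89 + (z_c − 23440)×3.39
Column B: 1390×0 + 6100×2.67 + x×2.94 + (z_c − 1390 − 6100 − x)×3.39
The z_c×3.39 term appears on both sides and cancels. Collect the known terms of each column as K = Σ(ρt)_known − 3.39 × (depth of known layers): K_A = 64787.5 − 3.39×23440 = −14674.1; K_B = 16287 − 3.39×(1390 + 6100) = −9104.1.
Balance: K_A = K_B − x×(3.39 − 2.94), so x = (K_B − K_A)/(3.39 − 2.94) = 5570/0.45 = 12400 m.

12400 m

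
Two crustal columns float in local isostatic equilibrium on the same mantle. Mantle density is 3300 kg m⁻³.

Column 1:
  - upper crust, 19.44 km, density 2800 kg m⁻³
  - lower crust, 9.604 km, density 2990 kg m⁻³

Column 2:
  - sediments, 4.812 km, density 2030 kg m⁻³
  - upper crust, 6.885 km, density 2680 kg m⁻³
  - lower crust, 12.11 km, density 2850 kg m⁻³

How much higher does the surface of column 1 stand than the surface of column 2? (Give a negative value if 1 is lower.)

For any compensation level in the mantle, the mantle terms cancel and isostasy reduces to e = (Σt_1 − Σt_2) − (Σ(ρt)_1 − Σ(ρt)_2) / ρ_m.
Σt_1 = 29.044 km; Σt_2 = 23.807 km; Σ(ρt)_1 = 83147.96; Σ(ρt)_2 = 62733.66 (in km·kg m⁻³).
e = (29.044 − 23.807) − (83147.96 − 62733.66) / 3300 = −0.949 km.

−0.949 km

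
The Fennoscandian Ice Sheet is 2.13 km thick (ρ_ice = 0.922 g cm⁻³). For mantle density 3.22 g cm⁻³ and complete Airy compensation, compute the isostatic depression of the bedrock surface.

Isostatic balance requires: the ice load ρ_ice t is balanced by mantle displaced below, ρ_m s.
s = t ρ_ice / ρ_m = 2.13 km × 0.922/3.22 = 0.61 km.

0.61 km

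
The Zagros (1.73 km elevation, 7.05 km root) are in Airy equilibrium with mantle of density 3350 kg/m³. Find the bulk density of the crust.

ρ_c h = (ρ_m − ρ_c) r → ρ_c (h + r) = ρ_m r → ρ_c = ρ_m r / (h + r).
ρ_c = 3350 × 7.05 km / (1.73 km + 7.05 km) = 2690 kg/m³.

2690 kg/m³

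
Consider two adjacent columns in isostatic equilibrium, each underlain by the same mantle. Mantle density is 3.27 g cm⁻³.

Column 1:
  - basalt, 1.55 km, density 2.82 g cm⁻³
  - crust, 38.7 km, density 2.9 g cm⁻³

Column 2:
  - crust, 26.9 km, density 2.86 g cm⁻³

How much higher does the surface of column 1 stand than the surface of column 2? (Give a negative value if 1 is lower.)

For any compensation level in the mantle, the mantle terms cancel and isostasy reduces to e = (Σt_1 − Σt_2) − (Σ(ρt)_1 − Σ(ρt)_2) / ρ_m.
Σt_1 = 40.25 km; Σt_2 = 26.9 km; Σ(ρt)_1 = 116.601; Σ(ρt)_2 = 76.934 (in km·g cm⁻³).
e = (40.25 − 26.9) − (116.601 − 76.934) / 3.27 = 1.22 km.

1.22 km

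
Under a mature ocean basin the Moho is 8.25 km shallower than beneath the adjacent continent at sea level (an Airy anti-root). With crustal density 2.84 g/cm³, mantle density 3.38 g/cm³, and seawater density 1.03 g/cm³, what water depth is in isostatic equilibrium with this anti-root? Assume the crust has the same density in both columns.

Replacing a thickness d of crust by seawater at the top must be balanced by replacing crust with mantle at the base: d (ρ_c − ρ_w) = a (ρ_m − ρ_c).
d = a (ρ_m − ρ_c)/(ρ_c − ρ_w) = 8.25 km × 0.54/1.81 = 2.46 km.

2.46 km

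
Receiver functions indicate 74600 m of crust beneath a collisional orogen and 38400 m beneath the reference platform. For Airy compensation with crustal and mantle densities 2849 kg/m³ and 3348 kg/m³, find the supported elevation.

5400 m

Excess crust Δ = 74600 m − 38400 m = 36200 m, split between elevation h and root r with h + r = Δ.
Airy balance ρ_c h = (ρ_m − ρ_c) r gives r = h ρ_c/(ρ_m − ρ_c), so h (1 + ρ_c/(ρ_m − ρ_c)) = Δ, i.e. h = Δ (ρ_m − ρ_c)/ρ_m.
h = 36200 m × 499/3348 = 5400 m.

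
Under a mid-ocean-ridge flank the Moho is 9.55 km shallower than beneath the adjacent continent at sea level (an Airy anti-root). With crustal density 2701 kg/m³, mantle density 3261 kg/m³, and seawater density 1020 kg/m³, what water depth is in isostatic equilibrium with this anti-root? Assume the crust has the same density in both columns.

3.18 km

Replacing a thickness d of crust by seawater at the top must be balanced by replacing crust with mantle at the base: d (ρ_c − ρ_w) = a (ρ_m − ρ_c).
d = a (ρ_m − ρ_c)/(ρ_c − ρ_w) = 9.55 km × 560/1681 = 3.18 km.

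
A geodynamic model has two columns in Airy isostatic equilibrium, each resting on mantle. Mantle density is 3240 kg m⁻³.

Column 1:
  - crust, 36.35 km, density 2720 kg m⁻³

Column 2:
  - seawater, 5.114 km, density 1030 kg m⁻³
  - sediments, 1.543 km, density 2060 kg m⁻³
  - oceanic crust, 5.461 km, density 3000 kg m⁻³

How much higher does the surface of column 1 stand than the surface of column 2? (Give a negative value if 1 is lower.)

1.38 km

For any compensation level in the mantle, the mantle terms cancel and isostasy reduces to e = (Σt_1 − Σt_2) − (Σ(ρt)_1 − Σ(ρt)_2) / ρ_m.
Σt_1 = 36.35 km; Σt_2 = 12.118 km; Σ(ρt)_1 = 98872; Σ(ρt)_2 = 24829 (in km·kg m⁻³).
e = (36.35 − 12.118) − (98872 − 24829) / 3240 = 1.38 km.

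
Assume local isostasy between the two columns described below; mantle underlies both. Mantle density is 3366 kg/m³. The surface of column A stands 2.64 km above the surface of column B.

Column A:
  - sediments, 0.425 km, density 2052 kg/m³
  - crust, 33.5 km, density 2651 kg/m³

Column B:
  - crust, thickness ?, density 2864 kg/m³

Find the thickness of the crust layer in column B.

Take the compensation level at the base of the deeper column (depth z_c below the surface of column A) and equate Σ ρ_i t_i down to z_c; mantle fills any gap and the z_c terms cancel.
Column A: 0.425×2052 + 33.5×2651 + (z_c − 33.925)×3366
Column B: 2.64×0 + x×2864 + (z_c − 2.64 − 0 − x)×3366
The z_c×3366 term appears on both sides and cancels. Collect the known terms of each column as K = Σ(ρt)_known − 3366 × (depth of known layers): K_A = 89680.6 − 3366×33.925 = −24510.95; K_B = 0 − 3366×(2.64 + 0) = −8886.24.
Balance: K_A = K_B − x×(3366 − 2864), so x = (K_B − K_A)/(3366 − 2864) = 15624.7/502 = 31.1 km.

31.1 km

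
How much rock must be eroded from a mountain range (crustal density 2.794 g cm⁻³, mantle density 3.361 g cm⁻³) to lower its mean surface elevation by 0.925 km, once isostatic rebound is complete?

Net drop Δ = e − u = e − e ρ_c/ρ_m = e (ρ_m − ρ_c)/ρ_m.
e = Δ ρ_m/(ρ_m − ρ_c) = 0.925 km × 3.361/0.567 = 5.48 km.

5.48 km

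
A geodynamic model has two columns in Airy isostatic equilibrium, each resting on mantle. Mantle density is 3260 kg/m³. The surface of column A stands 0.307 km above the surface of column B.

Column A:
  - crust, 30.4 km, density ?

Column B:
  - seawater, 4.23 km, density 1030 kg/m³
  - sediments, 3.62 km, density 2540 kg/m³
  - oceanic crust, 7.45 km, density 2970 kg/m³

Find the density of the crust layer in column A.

2760 kg/m³

Take the compensation level at the base of the deeper column (depth z_c below the surface of column A) and equate Σ ρ_i t_i down to z_c; mantle fills any gap and the z_c terms cancel.
Column A: 30.4×ρ + (z_c − 30.4)×3260
Column B: 0.307×0 + 4.23×1030 + 3.62×2540 + 7.45×2970 + (z_c − 0.307 − 15.3)×3260
The z_c×3260 term appears on both sides and cancels. Collect the known terms of each column as K = Σ(ρt)_known − 3260 × (depth of known layers): K_A = 0 − 3260×30.4 = −99104; K_B = 35678.2 − 3260×(0.307 + 15.3) = −15200.62.
Balance: K_A + 30.4×ρ = K_B, so ρ = (K_B − K_A)/30.4 = 83903.4/30.4 = 2760 kg/m³.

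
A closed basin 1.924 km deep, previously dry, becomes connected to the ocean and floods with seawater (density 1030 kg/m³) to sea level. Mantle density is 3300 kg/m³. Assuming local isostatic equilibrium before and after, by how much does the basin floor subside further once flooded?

After flooding the water column is d + s deep. Its weight must equal the weight of mantle displaced by the extra subsidence s: (d + s) ρ_w = s ρ_m.
s = d ρ_w / (ρ_m − ρ_w) = 1.924 km × 1030/(3300 − 1030) = 0.873 km.

0.873 km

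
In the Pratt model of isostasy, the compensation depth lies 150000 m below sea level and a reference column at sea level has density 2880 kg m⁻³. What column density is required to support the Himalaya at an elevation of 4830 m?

2790 kg m⁻³

Pratt balance: ρ_ref D = ρ (D + h).
ρ = ρ_ref D/(D + h) = 2880 × 150000 m/(150000 m + 4830 m) = 2790 kg m⁻³.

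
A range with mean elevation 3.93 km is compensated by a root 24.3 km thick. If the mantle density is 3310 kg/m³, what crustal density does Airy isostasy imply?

2850 kg/m³

ρ_c h = (ρ_m − ρ_c) r → ρ_c (h + r) = ρ_m r → ρ_c = ρ_m r / (h + r).
ρ_c = 3310 × 24.3 km / (3.93 km + 24.3 km) = 2850 kg/m³.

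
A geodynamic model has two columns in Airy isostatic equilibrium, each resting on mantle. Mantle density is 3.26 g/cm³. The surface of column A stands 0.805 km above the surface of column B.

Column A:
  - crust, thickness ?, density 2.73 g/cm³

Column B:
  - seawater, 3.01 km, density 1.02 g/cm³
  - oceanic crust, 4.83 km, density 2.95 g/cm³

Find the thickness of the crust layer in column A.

20.5 km

Take the compensation level at the base of the deeper column (depth z_c below the surface of column A) and equate Σ ρ_i t_i down to z_c; mantle fills any gap and the z_c terms cancel.
Column A: x×2.73 + (z_c − 0 − x)×3.26
Column B: 0.805×0 + 3.01×1.02 + 4.83×2.95 + (z_c − 0.805 − 7.84)×3.26
The z_c×3.26 term appears on both sides and cancels. Collect the known terms of each column as K = Σ(ρt)_known − 3.26 × (depth of known layers): K_A = 0 − 3.26×0 = 0; K_B = 17.3187 − 3.26×(0.805 + 7.84) = −10.864.
Balance: K_A − x×(3.26 − 2.73) = K_B, so x = (K_A − K_B)/(3.26 − 2.73) = 10.864/0.53 = 20.5 km.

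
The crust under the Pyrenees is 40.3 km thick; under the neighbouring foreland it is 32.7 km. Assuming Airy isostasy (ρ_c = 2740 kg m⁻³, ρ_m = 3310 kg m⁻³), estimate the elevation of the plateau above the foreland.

1.31 km

Excess crust Δ = 40.3 km − 32.7 km = 7.6 km, split between elevation h and root r with h + r = Δ.
Airy balance ρ_c h = (ρ_m − ρ_c) r gives r = h ρ_c/(ρ_m − ρ_c), so h (1 + ρ_c/(ρ_m − ρ_c)) = Δ, i.e. h = Δ (ρ_m − ρ_c)/ρ_m.
h = 7.6 km × 570/3310 = 1.31 km.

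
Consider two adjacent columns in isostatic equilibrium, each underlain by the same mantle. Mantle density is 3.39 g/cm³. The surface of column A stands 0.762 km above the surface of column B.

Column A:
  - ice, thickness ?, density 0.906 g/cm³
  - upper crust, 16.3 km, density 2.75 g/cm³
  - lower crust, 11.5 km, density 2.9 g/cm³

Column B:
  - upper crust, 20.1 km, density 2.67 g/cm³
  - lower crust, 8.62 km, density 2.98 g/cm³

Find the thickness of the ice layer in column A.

1.82 km

Take the compensation level at the base of the deeper column (depth z_c below the surface of column A) and equate Σ ρ_i t_i down to z_c; mantle fills any gap and the z_c terms cancel.
Column A: x×0.906 + 16.3×2.75 + 11.5×2.9 + (z_c − 27.8 − x)×3.39
Column B: 0.762×0 + 20.1×2.67 + 8.62×2.98 + (z_c − 0.762 − 28.72)×3.39
The z_c×3.39 term appears on both sides and cancels. Collect the known terms of each column as K = Σ(ρt)_known − 3.39 × (depth of known layers): K_A = 78.175 − 3.39×27.8 = −16.067; K_B = 79.3546 − 3.39×(0.762 + 28.72) = −20.58938.
Balance: K_A − x×(3.39 − 0.906) = K_B, so x = (K_A − K_B)/(3.39 − 0.906) = 4.52238/2.484 = 1.82 km.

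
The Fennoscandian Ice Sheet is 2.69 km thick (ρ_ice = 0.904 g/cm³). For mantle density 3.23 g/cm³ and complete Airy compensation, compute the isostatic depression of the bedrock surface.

0.753 km

Equating mass per unit area of the two columns: the ice load ρ_ice t is balanced by mantle displaced below, ρ_m s.
s = t ρ_ice / ρ_m = 2.69 km × 0.904/3.23 = 0.753 km.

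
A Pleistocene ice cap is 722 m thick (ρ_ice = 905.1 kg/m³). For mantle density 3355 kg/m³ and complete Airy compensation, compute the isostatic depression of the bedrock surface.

195 m

Balancing pressure at the compensation depth: the ice load ρ_ice t is balanced by mantle displaced below, ρ_m s.
s = t ρ_ice / ρ_m = 722 m × 905.1/3355 = 195 m.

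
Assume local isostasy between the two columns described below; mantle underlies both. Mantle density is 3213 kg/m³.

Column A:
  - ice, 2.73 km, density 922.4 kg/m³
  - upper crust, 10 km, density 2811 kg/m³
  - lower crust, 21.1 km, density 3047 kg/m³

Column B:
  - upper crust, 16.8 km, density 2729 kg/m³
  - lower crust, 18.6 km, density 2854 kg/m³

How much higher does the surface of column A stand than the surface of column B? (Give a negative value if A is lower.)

For any compensation level in the mantle, the mantle terms cancel and isostasy reduces to e = (Σt_A − Σt_B) − (Σ(ρt)_A − Σ(ρt)_B) / ρ_m.
Σt_A = 33.83 km; Σt_B = 35.4 km; Σ(ρt)_A = 94919.852; Σ(ρt)_B = 98931.6 (in km·kg/m³).
e = (33.83 − 35.4) − (94919.852 − 98931.6) / 3213 = −0.321 km.

−0.321 km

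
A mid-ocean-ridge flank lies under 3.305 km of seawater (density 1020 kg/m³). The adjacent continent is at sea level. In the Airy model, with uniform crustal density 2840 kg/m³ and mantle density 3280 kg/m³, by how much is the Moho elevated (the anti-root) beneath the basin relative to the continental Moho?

13.7 km

By Archimedes' principle applied to the lithosphere: replacing crust with seawater at the top is compensated by replacing crust with mantle at the base: d (ρ_c − ρ_w) = a (ρ_m − ρ_c).
a = d (ρ_c − ρ_w)/(ρ_m − ρ_c) = 3.305 km × 1820/440 = 13.7 km.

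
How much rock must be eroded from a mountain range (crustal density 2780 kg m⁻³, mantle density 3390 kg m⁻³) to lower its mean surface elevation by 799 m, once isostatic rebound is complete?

Net drop Δ = e − u = e − e ρ_c/ρ_m = e (ρ_m − ρ_c)/ρ_m.
e = Δ ρ_m/(ρ_m − ρ_c) = 799 m × 3390/610 = 4440 m.

4440 m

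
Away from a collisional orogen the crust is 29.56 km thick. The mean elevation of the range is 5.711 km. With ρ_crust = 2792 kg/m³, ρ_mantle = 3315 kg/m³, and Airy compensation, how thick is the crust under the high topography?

Root depth r = h ρ_c / (ρ_m − ρ_c) = 5.711 km × 2792 / 523 = 30.49 km.
Total thickness = T + h + r = 29.56 km + 5.711 km + 30.49 km = 65.8 km.

65.8 km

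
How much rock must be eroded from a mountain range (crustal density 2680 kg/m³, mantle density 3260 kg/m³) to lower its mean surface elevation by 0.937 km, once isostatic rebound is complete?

Net drop Δ = e − u = e − e ρ_c/ρ_m = e (ρ_m − ρ_c)/ρ_m.
e = Δ ρ_m/(ρ_m − ρ_c) = 0.937 km × 3260/580 = 5.27 km.

5.27 km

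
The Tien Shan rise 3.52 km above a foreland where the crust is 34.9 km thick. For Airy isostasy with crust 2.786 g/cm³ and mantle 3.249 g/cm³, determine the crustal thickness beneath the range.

Root depth r = h ρ_c / (ρ_m − ρ_c) = 3.52 km × 2.786 / 0.463 = 21.18 km.
Total thickness = T + h + r = 34.9 km + 3.52 km + 21.18 km = 59.6 km.

59.6 km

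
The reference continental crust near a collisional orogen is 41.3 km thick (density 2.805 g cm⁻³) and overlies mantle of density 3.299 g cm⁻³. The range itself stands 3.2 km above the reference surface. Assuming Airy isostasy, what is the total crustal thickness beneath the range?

62.7 km

Root depth r = h ρ_c / (ρ_m − ρ_c) = 3.2 km × 2.805 / 0.494 = 18.17 km.
Total thickness = T + h + r = 41.3 km + 3.2 km + 18.17 km = 62.7 km.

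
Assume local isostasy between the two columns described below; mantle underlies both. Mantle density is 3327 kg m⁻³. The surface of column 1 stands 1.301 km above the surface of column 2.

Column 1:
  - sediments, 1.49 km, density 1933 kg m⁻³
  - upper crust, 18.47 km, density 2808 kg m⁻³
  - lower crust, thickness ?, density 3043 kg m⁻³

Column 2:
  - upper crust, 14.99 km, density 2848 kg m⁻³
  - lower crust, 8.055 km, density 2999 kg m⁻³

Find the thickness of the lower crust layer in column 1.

8.76 km

Take the compensation level at the base of the deeper column (depth z_c below the surface of column 1) and equate Σ ρ_i t_i down to z_c; mantle fills any gap and the z_c terms cancel.
Column 1: 1.49×1933 + 18.47×2808 + x×3043 + (z_c − 19.96 − x)×3327
Column 2: 1.301×0 + 14.99×2848 + 8.055×2999 + (z_c − 1.301 − 23.045)×3327
The z_c×3327 term appears on both sides and cancels. Collect the known terms of each column as K = Σ(ρt)_known − 3327 × (depth of known layers): K_1 = 54743.93 − 3327×19.96 = −11662.99; K_2 = 66848.465 − 3327×(1.301 + 23.045) = −14150.677.
Balance: K_1 − x×(3327 − 3043) = K_2, so x = (K_1 − K_2)/(3327 − 3043) = 2487.69/284 = 8.76 km.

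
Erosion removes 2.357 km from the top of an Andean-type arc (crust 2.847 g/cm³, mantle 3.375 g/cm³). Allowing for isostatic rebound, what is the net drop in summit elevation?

Rebound u = e ρ_c/ρ_m = 2.357 km × 2.847/3.375 = 1.988 km.
Net surface drop = e − u = 2.357 km − 1.988 km = e (ρ_m − ρ_c)/ρ_m = 0.369 km.

0.369 km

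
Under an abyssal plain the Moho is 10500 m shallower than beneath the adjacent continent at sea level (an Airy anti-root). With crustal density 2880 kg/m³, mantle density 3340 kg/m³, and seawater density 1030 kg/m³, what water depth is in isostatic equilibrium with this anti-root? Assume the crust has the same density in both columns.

2610 m

Replacing a thickness d of crust by seawater at the top must be balanced by replacing crust with mantle at the base: d (ρ_c − ρ_w) = a (ρ_m − ρ_c).
d = a (ρ_m − ρ_c)/(ρ_c − ρ_w) = 10500 m × 460/1850 = 2610 m.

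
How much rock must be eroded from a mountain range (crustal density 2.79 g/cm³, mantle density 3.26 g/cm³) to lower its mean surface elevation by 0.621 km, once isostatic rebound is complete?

Net drop Δ = e − u = e − e ρ_c/ρ_m = e (ρ_m − ρ_c)/ρ_m.
e = Δ ρ_m/(ρ_m − ρ_c) = 0.621 km × 3.26/0.47 = 4.31 km.

4.31 km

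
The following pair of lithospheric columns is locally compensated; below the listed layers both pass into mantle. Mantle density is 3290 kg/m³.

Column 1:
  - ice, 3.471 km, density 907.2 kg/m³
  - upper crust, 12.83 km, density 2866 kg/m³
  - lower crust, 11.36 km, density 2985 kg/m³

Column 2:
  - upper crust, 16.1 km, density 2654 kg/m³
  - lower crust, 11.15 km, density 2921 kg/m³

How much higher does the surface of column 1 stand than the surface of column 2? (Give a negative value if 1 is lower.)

For any compensation level in the mantle, the mantle terms cancel and isostasy reduces to e = (Σt_1 − Σt_2) − (Σ(ρt)_1 − Σ(ρt)_2) / ρ_m.
Σt_1 = 27.661 km; Σt_2 = 27.25 km; Σ(ρt)_1 = 73829.2712; Σ(ρt)_2 = 75298.55 (in km·kg/m³).
e = (27.661 − 27.25) − (73829.2712 − 75298.55) / 3290 = 0.858 km.

0.858 km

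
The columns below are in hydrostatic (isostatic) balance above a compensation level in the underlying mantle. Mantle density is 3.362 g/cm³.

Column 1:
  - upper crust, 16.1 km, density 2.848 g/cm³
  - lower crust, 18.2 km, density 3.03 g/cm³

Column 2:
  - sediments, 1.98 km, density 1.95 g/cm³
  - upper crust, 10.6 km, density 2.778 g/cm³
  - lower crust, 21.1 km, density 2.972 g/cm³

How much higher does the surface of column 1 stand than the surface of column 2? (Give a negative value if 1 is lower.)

For any compensation level in the mantle, the mantle terms cancel and isostasy reduces to e = (Σt_1 − Σt_2) − (Σ(ρt)_1 − Σ(ρt)_2) / ρ_m.
Σt_1 = 34.3 km; Σt_2 = 33.68 km; Σ(ρt)_1 = 100.9988; Σ(ρt)_2 = 96.017 (in km·g/cm³).
e = (34.3 − 33.68) − (100.9988 − 96.017) / 3.362 = −0.862 km.

−0.862 km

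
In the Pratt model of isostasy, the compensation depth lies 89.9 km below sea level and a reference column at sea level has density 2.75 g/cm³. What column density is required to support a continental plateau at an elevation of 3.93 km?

2.63 g/cm³

Pratt balance: ρ_ref D = ρ (D + h).
ρ = ρ_ref D/(D + h) = 2.75 × 89.9 km/(89.9 km + 3.93 km) = 2.63 g/cm³.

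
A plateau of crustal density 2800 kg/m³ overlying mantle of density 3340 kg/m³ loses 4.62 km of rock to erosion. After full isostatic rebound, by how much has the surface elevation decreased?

0.747 km

Rebound u = e ρ_c/ρ_m = 4.62 km × 2800/3340 = 3.873 km.
Net surface drop = e − u = 4.62 km − 3.873 km = e (ρ_m − ρ_c)/ρ_m = 0.747 km.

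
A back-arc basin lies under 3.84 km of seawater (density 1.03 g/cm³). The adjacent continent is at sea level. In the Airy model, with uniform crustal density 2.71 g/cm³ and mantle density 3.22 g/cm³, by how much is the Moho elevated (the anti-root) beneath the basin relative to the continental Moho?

12.6 km

Balancing pressure at the compensation depth: replacing crust with seawater at the top is compensated by replacing crust with mantle at the base: d (ρ_c − ρ_w) = a (ρ_m − ρ_c).
a = d (ρ_c − ρ_w)/(ρ_m − ρ_c) = 3.84 km × 1.68/0.51 = 12.6 km.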